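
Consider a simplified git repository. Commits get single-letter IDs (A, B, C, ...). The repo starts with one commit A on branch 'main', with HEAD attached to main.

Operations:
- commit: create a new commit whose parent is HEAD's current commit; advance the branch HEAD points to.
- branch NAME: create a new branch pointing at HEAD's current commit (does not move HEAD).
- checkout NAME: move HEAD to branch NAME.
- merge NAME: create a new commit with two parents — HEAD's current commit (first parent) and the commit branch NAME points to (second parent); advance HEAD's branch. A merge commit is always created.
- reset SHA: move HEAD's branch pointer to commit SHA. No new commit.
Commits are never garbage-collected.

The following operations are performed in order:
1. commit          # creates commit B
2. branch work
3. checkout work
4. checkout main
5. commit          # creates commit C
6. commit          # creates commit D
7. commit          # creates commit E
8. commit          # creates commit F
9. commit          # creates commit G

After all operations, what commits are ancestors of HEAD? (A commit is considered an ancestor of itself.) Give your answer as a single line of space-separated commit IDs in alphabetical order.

Answer: A B C D E F G

Derivation:
After op 1 (commit): HEAD=main@B [main=B]
After op 2 (branch): HEAD=main@B [main=B work=B]
After op 3 (checkout): HEAD=work@B [main=B work=B]
After op 4 (checkout): HEAD=main@B [main=B work=B]
After op 5 (commit): HEAD=main@C [main=C work=B]
After op 6 (commit): HEAD=main@D [main=D work=B]
After op 7 (commit): HEAD=main@E [main=E work=B]
After op 8 (commit): HEAD=main@F [main=F work=B]
After op 9 (commit): HEAD=main@G [main=G work=B]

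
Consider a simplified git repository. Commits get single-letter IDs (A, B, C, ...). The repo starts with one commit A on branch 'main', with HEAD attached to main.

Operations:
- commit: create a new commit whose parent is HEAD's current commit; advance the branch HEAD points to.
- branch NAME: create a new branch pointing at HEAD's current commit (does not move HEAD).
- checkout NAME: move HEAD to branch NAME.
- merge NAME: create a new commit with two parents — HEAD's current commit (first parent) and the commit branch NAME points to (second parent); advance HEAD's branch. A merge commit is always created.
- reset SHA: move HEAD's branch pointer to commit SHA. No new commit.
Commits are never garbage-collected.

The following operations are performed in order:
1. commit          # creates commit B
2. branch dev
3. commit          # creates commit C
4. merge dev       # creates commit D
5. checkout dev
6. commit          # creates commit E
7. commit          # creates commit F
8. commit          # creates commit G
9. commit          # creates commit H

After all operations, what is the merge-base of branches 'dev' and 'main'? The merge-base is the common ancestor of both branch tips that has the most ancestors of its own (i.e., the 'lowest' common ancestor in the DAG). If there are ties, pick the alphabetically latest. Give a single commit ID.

Answer: B

Derivation:
After op 1 (commit): HEAD=main@B [main=B]
After op 2 (branch): HEAD=main@B [dev=B main=B]
After op 3 (commit): HEAD=main@C [dev=B main=C]
After op 4 (merge): HEAD=main@D [dev=B main=D]
After op 5 (checkout): HEAD=dev@B [dev=B main=D]
After op 6 (commit): HEAD=dev@E [dev=E main=D]
After op 7 (commit): HEAD=dev@F [dev=F main=D]
After op 8 (commit): HEAD=dev@G [dev=G main=D]
After op 9 (commit): HEAD=dev@H [dev=H main=D]
ancestors(dev=H): ['A', 'B', 'E', 'F', 'G', 'H']
ancestors(main=D): ['A', 'B', 'C', 'D']
common: ['A', 'B']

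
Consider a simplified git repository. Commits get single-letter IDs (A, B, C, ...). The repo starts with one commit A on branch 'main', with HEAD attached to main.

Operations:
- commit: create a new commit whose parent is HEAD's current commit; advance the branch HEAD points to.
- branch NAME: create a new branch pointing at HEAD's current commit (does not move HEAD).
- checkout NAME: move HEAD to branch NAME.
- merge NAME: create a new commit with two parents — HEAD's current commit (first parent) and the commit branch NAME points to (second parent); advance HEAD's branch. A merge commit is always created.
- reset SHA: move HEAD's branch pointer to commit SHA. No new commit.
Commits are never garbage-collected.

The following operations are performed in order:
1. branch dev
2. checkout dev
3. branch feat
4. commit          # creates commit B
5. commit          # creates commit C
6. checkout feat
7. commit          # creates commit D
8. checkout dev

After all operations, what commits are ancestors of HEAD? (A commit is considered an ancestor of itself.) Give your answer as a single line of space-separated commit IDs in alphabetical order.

Answer: A B C

Derivation:
After op 1 (branch): HEAD=main@A [dev=A main=A]
After op 2 (checkout): HEAD=dev@A [dev=A main=A]
After op 3 (branch): HEAD=dev@A [dev=A feat=A main=A]
After op 4 (commit): HEAD=dev@B [dev=B feat=A main=A]
After op 5 (commit): HEAD=dev@C [dev=C feat=A main=A]
After op 6 (checkout): HEAD=feat@A [dev=C feat=A main=A]
After op 7 (commit): HEAD=feat@D [dev=C feat=D main=A]
After op 8 (checkout): HEAD=dev@C [dev=C feat=D main=A]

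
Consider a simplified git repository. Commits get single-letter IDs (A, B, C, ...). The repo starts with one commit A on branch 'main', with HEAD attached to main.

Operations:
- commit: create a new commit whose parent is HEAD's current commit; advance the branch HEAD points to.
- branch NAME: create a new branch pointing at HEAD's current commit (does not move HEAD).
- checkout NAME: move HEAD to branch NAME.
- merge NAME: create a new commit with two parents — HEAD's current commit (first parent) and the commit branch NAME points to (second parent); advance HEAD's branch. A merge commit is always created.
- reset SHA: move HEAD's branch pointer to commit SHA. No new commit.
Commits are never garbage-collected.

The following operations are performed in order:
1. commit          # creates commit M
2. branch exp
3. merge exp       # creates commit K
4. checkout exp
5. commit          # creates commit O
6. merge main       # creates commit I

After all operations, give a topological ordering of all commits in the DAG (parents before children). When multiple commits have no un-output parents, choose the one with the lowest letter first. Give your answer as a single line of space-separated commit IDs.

After op 1 (commit): HEAD=main@M [main=M]
After op 2 (branch): HEAD=main@M [exp=M main=M]
After op 3 (merge): HEAD=main@K [exp=M main=K]
After op 4 (checkout): HEAD=exp@M [exp=M main=K]
After op 5 (commit): HEAD=exp@O [exp=O main=K]
After op 6 (merge): HEAD=exp@I [exp=I main=K]
commit A: parents=[]
commit I: parents=['O', 'K']
commit K: parents=['M', 'M']
commit M: parents=['A']
commit O: parents=['M']

Answer: A M K O I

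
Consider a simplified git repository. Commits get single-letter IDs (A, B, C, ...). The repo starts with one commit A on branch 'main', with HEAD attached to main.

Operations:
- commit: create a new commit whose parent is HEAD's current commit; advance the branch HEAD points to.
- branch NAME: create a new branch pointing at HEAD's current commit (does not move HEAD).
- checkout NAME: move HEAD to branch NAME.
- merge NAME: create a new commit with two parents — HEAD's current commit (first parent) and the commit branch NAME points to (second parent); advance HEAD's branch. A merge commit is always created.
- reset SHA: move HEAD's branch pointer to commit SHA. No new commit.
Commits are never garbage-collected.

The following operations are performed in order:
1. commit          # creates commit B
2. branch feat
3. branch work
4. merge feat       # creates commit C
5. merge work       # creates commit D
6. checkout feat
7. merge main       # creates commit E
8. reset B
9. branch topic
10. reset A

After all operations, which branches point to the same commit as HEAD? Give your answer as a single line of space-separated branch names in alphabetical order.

After op 1 (commit): HEAD=main@B [main=B]
After op 2 (branch): HEAD=main@B [feat=B main=B]
After op 3 (branch): HEAD=main@B [feat=B main=B work=B]
After op 4 (merge): HEAD=main@C [feat=B main=C work=B]
After op 5 (merge): HEAD=main@D [feat=B main=D work=B]
After op 6 (checkout): HEAD=feat@B [feat=B main=D work=B]
After op 7 (merge): HEAD=feat@E [feat=E main=D work=B]
After op 8 (reset): HEAD=feat@B [feat=B main=D work=B]
After op 9 (branch): HEAD=feat@B [feat=B main=D topic=B work=B]
After op 10 (reset): HEAD=feat@A [feat=A main=D topic=B work=B]

Answer: feat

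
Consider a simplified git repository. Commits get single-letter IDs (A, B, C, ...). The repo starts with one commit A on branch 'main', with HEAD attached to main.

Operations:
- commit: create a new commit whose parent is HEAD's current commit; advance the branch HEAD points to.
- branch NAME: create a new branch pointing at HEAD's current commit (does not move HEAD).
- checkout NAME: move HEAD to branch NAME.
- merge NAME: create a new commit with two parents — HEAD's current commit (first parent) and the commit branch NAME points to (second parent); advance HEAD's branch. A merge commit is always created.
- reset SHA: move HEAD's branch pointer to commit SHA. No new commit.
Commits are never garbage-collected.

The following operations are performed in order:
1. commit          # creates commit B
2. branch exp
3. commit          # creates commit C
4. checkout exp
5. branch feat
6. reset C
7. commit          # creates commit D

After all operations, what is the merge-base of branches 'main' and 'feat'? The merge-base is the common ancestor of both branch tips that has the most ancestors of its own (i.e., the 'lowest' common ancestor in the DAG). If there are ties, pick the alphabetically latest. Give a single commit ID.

After op 1 (commit): HEAD=main@B [main=B]
After op 2 (branch): HEAD=main@B [exp=B main=B]
After op 3 (commit): HEAD=main@C [exp=B main=C]
After op 4 (checkout): HEAD=exp@B [exp=B main=C]
After op 5 (branch): HEAD=exp@B [exp=B feat=B main=C]
After op 6 (reset): HEAD=exp@C [exp=C feat=B main=C]
After op 7 (commit): HEAD=exp@D [exp=D feat=B main=C]
ancestors(main=C): ['A', 'B', 'C']
ancestors(feat=B): ['A', 'B']
common: ['A', 'B']

Answer: B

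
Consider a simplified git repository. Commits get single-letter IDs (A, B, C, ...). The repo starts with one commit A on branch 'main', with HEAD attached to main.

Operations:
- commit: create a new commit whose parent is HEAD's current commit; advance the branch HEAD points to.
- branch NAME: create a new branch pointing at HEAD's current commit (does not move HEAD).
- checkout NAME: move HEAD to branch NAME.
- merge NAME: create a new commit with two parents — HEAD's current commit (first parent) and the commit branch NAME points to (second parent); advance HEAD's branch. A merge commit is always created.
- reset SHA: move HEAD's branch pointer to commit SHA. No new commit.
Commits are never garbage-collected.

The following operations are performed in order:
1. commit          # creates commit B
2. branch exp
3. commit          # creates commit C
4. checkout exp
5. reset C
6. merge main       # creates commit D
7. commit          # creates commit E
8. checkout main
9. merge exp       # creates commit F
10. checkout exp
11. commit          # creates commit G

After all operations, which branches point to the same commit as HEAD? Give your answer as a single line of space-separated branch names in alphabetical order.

Answer: exp

Derivation:
After op 1 (commit): HEAD=main@B [main=B]
After op 2 (branch): HEAD=main@B [exp=B main=B]
After op 3 (commit): HEAD=main@C [exp=B main=C]
After op 4 (checkout): HEAD=exp@B [exp=B main=C]
After op 5 (reset): HEAD=exp@C [exp=C main=C]
After op 6 (merge): HEAD=exp@D [exp=D main=C]
After op 7 (commit): HEAD=exp@E [exp=E main=C]
After op 8 (checkout): HEAD=main@C [exp=E main=C]
After op 9 (merge): HEAD=main@F [exp=E main=F]
After op 10 (checkout): HEAD=exp@E [exp=E main=F]
After op 11 (commit): HEAD=exp@G [exp=G main=F]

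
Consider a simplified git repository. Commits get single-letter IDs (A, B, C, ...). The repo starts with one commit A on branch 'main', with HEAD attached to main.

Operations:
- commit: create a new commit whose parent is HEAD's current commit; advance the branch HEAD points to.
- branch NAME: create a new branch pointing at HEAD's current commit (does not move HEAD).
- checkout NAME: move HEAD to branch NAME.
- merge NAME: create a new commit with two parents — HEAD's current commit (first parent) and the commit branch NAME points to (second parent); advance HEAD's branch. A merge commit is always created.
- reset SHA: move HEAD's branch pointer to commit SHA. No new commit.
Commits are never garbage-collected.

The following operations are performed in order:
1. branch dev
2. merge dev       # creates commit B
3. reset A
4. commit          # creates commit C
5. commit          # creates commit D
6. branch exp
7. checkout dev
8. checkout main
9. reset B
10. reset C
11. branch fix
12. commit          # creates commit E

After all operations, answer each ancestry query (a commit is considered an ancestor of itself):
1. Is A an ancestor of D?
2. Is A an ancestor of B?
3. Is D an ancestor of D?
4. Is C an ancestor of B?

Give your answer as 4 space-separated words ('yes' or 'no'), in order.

Answer: yes yes yes no

Derivation:
After op 1 (branch): HEAD=main@A [dev=A main=A]
After op 2 (merge): HEAD=main@B [dev=A main=B]
After op 3 (reset): HEAD=main@A [dev=A main=A]
After op 4 (commit): HEAD=main@C [dev=A main=C]
After op 5 (commit): HEAD=main@D [dev=A main=D]
After op 6 (branch): HEAD=main@D [dev=A exp=D main=D]
After op 7 (checkout): HEAD=dev@A [dev=A exp=D main=D]
After op 8 (checkout): HEAD=main@D [dev=A exp=D main=D]
After op 9 (reset): HEAD=main@B [dev=A exp=D main=B]
After op 10 (reset): HEAD=main@C [dev=A exp=D main=C]
After op 11 (branch): HEAD=main@C [dev=A exp=D fix=C main=C]
After op 12 (commit): HEAD=main@E [dev=A exp=D fix=C main=E]
ancestors(D) = {A,C,D}; A in? yes
ancestors(B) = {A,B}; A in? yes
ancestors(D) = {A,C,D}; D in? yes
ancestors(B) = {A,B}; C in? no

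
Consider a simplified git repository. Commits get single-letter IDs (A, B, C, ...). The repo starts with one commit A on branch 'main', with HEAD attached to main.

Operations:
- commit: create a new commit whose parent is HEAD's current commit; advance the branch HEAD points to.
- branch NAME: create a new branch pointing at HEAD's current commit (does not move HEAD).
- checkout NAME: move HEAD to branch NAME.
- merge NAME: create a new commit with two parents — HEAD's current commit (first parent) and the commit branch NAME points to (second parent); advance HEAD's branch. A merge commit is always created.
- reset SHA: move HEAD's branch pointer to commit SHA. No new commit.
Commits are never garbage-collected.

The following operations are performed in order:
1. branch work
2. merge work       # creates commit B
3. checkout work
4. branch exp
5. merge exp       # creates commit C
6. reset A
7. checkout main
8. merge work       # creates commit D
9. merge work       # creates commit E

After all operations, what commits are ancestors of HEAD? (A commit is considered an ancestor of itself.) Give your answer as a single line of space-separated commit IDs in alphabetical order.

After op 1 (branch): HEAD=main@A [main=A work=A]
After op 2 (merge): HEAD=main@B [main=B work=A]
After op 3 (checkout): HEAD=work@A [main=B work=A]
After op 4 (branch): HEAD=work@A [exp=A main=B work=A]
After op 5 (merge): HEAD=work@C [exp=A main=B work=C]
After op 6 (reset): HEAD=work@A [exp=A main=B work=A]
After op 7 (checkout): HEAD=main@B [exp=A main=B work=A]
After op 8 (merge): HEAD=main@D [exp=A main=D work=A]
After op 9 (merge): HEAD=main@E [exp=A main=E work=A]

Answer: A B D E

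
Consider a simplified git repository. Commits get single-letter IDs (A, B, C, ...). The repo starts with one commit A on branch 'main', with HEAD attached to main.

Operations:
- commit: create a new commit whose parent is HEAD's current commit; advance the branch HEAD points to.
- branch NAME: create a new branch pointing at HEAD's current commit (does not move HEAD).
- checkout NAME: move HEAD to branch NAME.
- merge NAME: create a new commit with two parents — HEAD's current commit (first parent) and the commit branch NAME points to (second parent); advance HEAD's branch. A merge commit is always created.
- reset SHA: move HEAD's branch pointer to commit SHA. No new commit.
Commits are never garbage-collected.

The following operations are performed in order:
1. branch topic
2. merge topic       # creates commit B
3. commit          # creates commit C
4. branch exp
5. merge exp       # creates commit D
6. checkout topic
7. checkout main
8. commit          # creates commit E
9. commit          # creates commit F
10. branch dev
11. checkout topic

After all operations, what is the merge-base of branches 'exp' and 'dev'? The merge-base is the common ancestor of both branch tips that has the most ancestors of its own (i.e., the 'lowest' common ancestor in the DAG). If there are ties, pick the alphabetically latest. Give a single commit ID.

Answer: C

Derivation:
After op 1 (branch): HEAD=main@A [main=A topic=A]
After op 2 (merge): HEAD=main@B [main=B topic=A]
After op 3 (commit): HEAD=main@C [main=C topic=A]
After op 4 (branch): HEAD=main@C [exp=C main=C topic=A]
After op 5 (merge): HEAD=main@D [exp=C main=D topic=A]
After op 6 (checkout): HEAD=topic@A [exp=C main=D topic=A]
After op 7 (checkout): HEAD=main@D [exp=C main=D topic=A]
After op 8 (commit): HEAD=main@E [exp=C main=E topic=A]
After op 9 (commit): HEAD=main@F [exp=C main=F topic=A]
After op 10 (branch): HEAD=main@F [dev=F exp=C main=F topic=A]
After op 11 (checkout): HEAD=topic@A [dev=F exp=C main=F topic=A]
ancestors(exp=C): ['A', 'B', 'C']
ancestors(dev=F): ['A', 'B', 'C', 'D', 'E', 'F']
common: ['A', 'B', 'C']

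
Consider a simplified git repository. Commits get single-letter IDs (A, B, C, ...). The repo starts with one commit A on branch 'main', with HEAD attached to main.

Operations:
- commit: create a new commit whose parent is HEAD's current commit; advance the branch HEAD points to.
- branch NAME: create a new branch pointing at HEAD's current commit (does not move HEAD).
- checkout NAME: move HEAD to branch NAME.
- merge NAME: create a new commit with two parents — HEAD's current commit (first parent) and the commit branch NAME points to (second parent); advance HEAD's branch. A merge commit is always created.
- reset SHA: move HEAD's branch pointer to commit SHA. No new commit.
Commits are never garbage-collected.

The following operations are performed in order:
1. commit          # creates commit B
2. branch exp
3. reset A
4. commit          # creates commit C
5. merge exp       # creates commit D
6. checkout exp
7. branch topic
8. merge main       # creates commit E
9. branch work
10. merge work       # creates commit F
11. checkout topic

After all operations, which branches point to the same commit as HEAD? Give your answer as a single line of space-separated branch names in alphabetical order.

After op 1 (commit): HEAD=main@B [main=B]
After op 2 (branch): HEAD=main@B [exp=B main=B]
After op 3 (reset): HEAD=main@A [exp=B main=A]
After op 4 (commit): HEAD=main@C [exp=B main=C]
After op 5 (merge): HEAD=main@D [exp=B main=D]
After op 6 (checkout): HEAD=exp@B [exp=B main=D]
After op 7 (branch): HEAD=exp@B [exp=B main=D topic=B]
After op 8 (merge): HEAD=exp@E [exp=E main=D topic=B]
After op 9 (branch): HEAD=exp@E [exp=E main=D topic=B work=E]
After op 10 (merge): HEAD=exp@F [exp=F main=D topic=B work=E]
After op 11 (checkout): HEAD=topic@B [exp=F main=D topic=B work=E]

Answer: topic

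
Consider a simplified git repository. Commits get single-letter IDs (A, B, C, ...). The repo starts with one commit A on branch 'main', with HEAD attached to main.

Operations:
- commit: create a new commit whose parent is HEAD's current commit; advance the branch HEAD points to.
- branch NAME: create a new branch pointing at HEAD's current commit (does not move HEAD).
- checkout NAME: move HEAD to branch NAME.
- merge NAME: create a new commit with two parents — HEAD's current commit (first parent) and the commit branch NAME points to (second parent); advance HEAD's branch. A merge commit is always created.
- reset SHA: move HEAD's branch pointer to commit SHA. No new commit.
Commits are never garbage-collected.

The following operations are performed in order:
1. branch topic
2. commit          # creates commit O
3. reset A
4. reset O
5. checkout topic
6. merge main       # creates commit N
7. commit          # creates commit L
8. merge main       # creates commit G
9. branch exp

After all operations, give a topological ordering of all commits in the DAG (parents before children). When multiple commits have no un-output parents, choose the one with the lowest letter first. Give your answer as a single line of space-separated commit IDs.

Answer: A O N L G

Derivation:
After op 1 (branch): HEAD=main@A [main=A topic=A]
After op 2 (commit): HEAD=main@O [main=O topic=A]
After op 3 (reset): HEAD=main@A [main=A topic=A]
After op 4 (reset): HEAD=main@O [main=O topic=A]
After op 5 (checkout): HEAD=topic@A [main=O topic=A]
After op 6 (merge): HEAD=topic@N [main=O topic=N]
After op 7 (commit): HEAD=topic@L [main=O topic=L]
After op 8 (merge): HEAD=topic@G [main=O topic=G]
After op 9 (branch): HEAD=topic@G [exp=G main=O topic=G]
commit A: parents=[]
commit G: parents=['L', 'O']
commit L: parents=['N']
commit N: parents=['A', 'O']
commit O: parents=['A']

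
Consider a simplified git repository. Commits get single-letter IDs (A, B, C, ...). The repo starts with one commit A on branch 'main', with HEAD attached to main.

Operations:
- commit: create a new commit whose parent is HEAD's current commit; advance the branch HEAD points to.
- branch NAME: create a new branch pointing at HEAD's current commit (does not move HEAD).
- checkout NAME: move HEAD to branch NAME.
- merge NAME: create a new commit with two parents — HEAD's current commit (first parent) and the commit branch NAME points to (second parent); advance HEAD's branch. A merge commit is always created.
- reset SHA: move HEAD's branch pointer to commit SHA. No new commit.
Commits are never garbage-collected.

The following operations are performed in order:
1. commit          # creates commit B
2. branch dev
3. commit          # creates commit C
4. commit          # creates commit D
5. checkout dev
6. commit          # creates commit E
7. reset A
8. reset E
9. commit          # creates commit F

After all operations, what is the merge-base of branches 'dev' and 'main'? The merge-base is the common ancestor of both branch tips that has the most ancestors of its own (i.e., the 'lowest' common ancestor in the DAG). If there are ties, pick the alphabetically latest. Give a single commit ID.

After op 1 (commit): HEAD=main@B [main=B]
After op 2 (branch): HEAD=main@B [dev=B main=B]
After op 3 (commit): HEAD=main@C [dev=B main=C]
After op 4 (commit): HEAD=main@D [dev=B main=D]
After op 5 (checkout): HEAD=dev@B [dev=B main=D]
After op 6 (commit): HEAD=dev@E [dev=E main=D]
After op 7 (reset): HEAD=dev@A [dev=A main=D]
After op 8 (reset): HEAD=dev@E [dev=E main=D]
After op 9 (commit): HEAD=dev@F [dev=F main=D]
ancestors(dev=F): ['A', 'B', 'E', 'F']
ancestors(main=D): ['A', 'B', 'C', 'D']
common: ['A', 'B']

Answer: B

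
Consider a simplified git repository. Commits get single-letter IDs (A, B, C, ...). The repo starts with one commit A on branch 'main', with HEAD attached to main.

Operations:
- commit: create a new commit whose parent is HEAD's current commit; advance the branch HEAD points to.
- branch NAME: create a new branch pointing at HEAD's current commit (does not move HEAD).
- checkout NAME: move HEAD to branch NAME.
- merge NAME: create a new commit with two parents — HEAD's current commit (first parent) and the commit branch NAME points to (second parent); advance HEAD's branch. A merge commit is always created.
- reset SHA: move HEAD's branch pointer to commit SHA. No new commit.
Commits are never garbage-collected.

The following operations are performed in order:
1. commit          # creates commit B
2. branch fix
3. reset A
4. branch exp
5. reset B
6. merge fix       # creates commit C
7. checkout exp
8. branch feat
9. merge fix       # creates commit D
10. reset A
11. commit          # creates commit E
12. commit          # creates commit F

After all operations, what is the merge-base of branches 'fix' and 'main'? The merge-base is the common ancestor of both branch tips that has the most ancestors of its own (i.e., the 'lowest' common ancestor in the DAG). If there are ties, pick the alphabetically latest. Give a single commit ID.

Answer: B

Derivation:
After op 1 (commit): HEAD=main@B [main=B]
After op 2 (branch): HEAD=main@B [fix=B main=B]
After op 3 (reset): HEAD=main@A [fix=B main=A]
After op 4 (branch): HEAD=main@A [exp=A fix=B main=A]
After op 5 (reset): HEAD=main@B [exp=A fix=B main=B]
After op 6 (merge): HEAD=main@C [exp=A fix=B main=C]
After op 7 (checkout): HEAD=exp@A [exp=A fix=B main=C]
After op 8 (branch): HEAD=exp@A [exp=A feat=A fix=B main=C]
After op 9 (merge): HEAD=exp@D [exp=D feat=A fix=B main=C]
After op 10 (reset): HEAD=exp@A [exp=A feat=A fix=B main=C]
After op 11 (commit): HEAD=exp@E [exp=E feat=A fix=B main=C]
After op 12 (commit): HEAD=exp@F [exp=F feat=A fix=B main=C]
ancestors(fix=B): ['A', 'B']
ancestors(main=C): ['A', 'B', 'C']
common: ['A', 'B']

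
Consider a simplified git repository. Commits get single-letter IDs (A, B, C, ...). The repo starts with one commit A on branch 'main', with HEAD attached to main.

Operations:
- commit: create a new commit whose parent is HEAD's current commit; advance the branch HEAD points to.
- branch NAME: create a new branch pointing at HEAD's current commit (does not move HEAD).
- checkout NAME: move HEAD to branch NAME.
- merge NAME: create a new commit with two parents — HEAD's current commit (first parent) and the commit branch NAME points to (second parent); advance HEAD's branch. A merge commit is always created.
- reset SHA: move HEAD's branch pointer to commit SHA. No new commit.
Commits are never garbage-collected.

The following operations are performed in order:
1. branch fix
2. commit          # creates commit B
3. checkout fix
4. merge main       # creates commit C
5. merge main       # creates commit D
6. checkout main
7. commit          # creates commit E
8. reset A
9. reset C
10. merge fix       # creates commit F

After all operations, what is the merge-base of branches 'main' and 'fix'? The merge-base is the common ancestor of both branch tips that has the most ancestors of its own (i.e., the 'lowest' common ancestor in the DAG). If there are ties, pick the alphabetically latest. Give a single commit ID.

After op 1 (branch): HEAD=main@A [fix=A main=A]
After op 2 (commit): HEAD=main@B [fix=A main=B]
After op 3 (checkout): HEAD=fix@A [fix=A main=B]
After op 4 (merge): HEAD=fix@C [fix=C main=B]
After op 5 (merge): HEAD=fix@D [fix=D main=B]
After op 6 (checkout): HEAD=main@B [fix=D main=B]
After op 7 (commit): HEAD=main@E [fix=D main=E]
After op 8 (reset): HEAD=main@A [fix=D main=A]
After op 9 (reset): HEAD=main@C [fix=D main=C]
After op 10 (merge): HEAD=main@F [fix=D main=F]
ancestors(main=F): ['A', 'B', 'C', 'D', 'F']
ancestors(fix=D): ['A', 'B', 'C', 'D']
common: ['A', 'B', 'C', 'D']

Answer: D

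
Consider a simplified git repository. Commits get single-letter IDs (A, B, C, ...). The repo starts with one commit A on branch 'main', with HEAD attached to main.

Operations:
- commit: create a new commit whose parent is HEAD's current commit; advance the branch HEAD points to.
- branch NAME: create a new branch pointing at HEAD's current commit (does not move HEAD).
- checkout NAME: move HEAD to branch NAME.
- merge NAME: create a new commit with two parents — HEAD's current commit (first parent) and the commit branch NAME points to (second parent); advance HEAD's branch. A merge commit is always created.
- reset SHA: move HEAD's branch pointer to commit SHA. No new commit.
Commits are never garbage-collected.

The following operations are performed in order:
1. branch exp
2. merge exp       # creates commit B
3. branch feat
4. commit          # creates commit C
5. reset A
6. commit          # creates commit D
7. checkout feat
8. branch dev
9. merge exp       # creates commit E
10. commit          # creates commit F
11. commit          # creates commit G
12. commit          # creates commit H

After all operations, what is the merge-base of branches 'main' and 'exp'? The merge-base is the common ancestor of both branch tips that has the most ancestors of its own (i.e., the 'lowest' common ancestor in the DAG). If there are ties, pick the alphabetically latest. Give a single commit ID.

Answer: A

Derivation:
After op 1 (branch): HEAD=main@A [exp=A main=A]
After op 2 (merge): HEAD=main@B [exp=A main=B]
After op 3 (branch): HEAD=main@B [exp=A feat=B main=B]
After op 4 (commit): HEAD=main@C [exp=A feat=B main=C]
After op 5 (reset): HEAD=main@A [exp=A feat=B main=A]
After op 6 (commit): HEAD=main@D [exp=A feat=B main=D]
After op 7 (checkout): HEAD=feat@B [exp=A feat=B main=D]
After op 8 (branch): HEAD=feat@B [dev=B exp=A feat=B main=D]
After op 9 (merge): HEAD=feat@E [dev=B exp=A feat=E main=D]
After op 10 (commit): HEAD=feat@F [dev=B exp=A feat=F main=D]
After op 11 (commit): HEAD=feat@G [dev=B exp=A feat=G main=D]
After op 12 (commit): HEAD=feat@H [dev=B exp=A feat=H main=D]
ancestors(main=D): ['A', 'D']
ancestors(exp=A): ['A']
common: ['A']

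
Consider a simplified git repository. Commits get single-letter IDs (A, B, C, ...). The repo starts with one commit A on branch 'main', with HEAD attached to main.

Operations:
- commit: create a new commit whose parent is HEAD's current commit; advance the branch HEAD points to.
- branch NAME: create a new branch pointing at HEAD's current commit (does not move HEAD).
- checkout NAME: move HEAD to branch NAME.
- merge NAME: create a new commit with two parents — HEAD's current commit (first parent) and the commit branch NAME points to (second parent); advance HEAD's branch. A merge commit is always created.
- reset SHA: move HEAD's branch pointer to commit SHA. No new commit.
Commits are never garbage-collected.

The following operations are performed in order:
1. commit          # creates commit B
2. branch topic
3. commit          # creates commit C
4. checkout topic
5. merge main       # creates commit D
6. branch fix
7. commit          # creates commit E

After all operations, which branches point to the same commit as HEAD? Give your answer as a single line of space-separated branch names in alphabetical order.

After op 1 (commit): HEAD=main@B [main=B]
After op 2 (branch): HEAD=main@B [main=B topic=B]
After op 3 (commit): HEAD=main@C [main=C topic=B]
After op 4 (checkout): HEAD=topic@B [main=C topic=B]
After op 5 (merge): HEAD=topic@D [main=C topic=D]
After op 6 (branch): HEAD=topic@D [fix=D main=C topic=D]
After op 7 (commit): HEAD=topic@E [fix=D main=C topic=E]

Answer: topic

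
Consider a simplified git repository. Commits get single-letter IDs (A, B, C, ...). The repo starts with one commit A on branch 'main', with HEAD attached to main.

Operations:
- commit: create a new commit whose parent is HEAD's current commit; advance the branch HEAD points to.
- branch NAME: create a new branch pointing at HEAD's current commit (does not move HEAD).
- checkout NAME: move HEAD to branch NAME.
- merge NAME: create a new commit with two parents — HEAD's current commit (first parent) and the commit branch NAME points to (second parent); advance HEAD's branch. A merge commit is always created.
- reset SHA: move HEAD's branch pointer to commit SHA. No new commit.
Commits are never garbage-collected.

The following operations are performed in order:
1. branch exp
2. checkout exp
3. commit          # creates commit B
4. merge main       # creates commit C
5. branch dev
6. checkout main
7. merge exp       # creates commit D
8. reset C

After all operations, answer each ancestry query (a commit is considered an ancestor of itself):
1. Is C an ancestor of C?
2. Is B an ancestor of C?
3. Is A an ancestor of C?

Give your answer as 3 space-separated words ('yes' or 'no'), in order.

After op 1 (branch): HEAD=main@A [exp=A main=A]
After op 2 (checkout): HEAD=exp@A [exp=A main=A]
After op 3 (commit): HEAD=exp@B [exp=B main=A]
After op 4 (merge): HEAD=exp@C [exp=C main=A]
After op 5 (branch): HEAD=exp@C [dev=C exp=C main=A]
After op 6 (checkout): HEAD=main@A [dev=C exp=C main=A]
After op 7 (merge): HEAD=main@D [dev=C exp=C main=D]
After op 8 (reset): HEAD=main@C [dev=C exp=C main=C]
ancestors(C) = {A,B,C}; C in? yes
ancestors(C) = {A,B,C}; B in? yes
ancestors(C) = {A,B,C}; A in? yes

Answer: yes yes yes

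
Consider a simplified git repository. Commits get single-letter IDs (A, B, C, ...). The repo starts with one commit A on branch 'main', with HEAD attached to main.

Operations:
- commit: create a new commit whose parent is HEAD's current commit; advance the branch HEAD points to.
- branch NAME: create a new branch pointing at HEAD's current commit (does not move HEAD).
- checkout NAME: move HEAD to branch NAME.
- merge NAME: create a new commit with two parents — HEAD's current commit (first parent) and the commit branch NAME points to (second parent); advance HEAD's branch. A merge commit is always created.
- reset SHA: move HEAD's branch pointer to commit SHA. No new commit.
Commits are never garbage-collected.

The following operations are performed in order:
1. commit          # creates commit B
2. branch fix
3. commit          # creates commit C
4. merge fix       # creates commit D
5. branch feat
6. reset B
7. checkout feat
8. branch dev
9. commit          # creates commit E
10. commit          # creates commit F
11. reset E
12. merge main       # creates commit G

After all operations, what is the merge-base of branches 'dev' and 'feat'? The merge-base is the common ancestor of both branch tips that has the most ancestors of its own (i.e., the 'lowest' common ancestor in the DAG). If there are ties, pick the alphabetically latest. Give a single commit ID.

After op 1 (commit): HEAD=main@B [main=B]
After op 2 (branch): HEAD=main@B [fix=B main=B]
After op 3 (commit): HEAD=main@C [fix=B main=C]
After op 4 (merge): HEAD=main@D [fix=B main=D]
After op 5 (branch): HEAD=main@D [feat=D fix=B main=D]
After op 6 (reset): HEAD=main@B [feat=D fix=B main=B]
After op 7 (checkout): HEAD=feat@D [feat=D fix=B main=B]
After op 8 (branch): HEAD=feat@D [dev=D feat=D fix=B main=B]
After op 9 (commit): HEAD=feat@E [dev=D feat=E fix=B main=B]
After op 10 (commit): HEAD=feat@F [dev=D feat=F fix=B main=B]
After op 11 (reset): HEAD=feat@E [dev=D feat=E fix=B main=B]
After op 12 (merge): HEAD=feat@G [dev=D feat=G fix=B main=B]
ancestors(dev=D): ['A', 'B', 'C', 'D']
ancestors(feat=G): ['A', 'B', 'C', 'D', 'E', 'G']
common: ['A', 'B', 'C', 'D']

Answer: D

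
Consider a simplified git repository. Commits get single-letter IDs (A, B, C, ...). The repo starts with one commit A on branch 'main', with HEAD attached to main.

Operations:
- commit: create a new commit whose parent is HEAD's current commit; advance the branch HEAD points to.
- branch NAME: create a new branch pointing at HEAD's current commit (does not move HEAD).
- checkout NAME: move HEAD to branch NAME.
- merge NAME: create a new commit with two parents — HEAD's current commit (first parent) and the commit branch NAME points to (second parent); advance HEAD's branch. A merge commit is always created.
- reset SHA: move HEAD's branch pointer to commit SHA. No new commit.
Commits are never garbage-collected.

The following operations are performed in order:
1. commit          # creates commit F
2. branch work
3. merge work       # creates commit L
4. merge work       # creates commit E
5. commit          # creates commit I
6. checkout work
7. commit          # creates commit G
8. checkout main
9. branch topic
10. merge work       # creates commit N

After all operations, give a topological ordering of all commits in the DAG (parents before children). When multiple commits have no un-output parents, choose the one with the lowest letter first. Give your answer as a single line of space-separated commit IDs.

Answer: A F G L E I N

Derivation:
After op 1 (commit): HEAD=main@F [main=F]
After op 2 (branch): HEAD=main@F [main=F work=F]
After op 3 (merge): HEAD=main@L [main=L work=F]
After op 4 (merge): HEAD=main@E [main=E work=F]
After op 5 (commit): HEAD=main@I [main=I work=F]
After op 6 (checkout): HEAD=work@F [main=I work=F]
After op 7 (commit): HEAD=work@G [main=I work=G]
After op 8 (checkout): HEAD=main@I [main=I work=G]
After op 9 (branch): HEAD=main@I [main=I topic=I work=G]
After op 10 (merge): HEAD=main@N [main=N topic=I work=G]
commit A: parents=[]
commit E: parents=['L', 'F']
commit F: parents=['A']
commit G: parents=['F']
commit I: parents=['E']
commit L: parents=['F', 'F']
commit N: parents=['I', 'G']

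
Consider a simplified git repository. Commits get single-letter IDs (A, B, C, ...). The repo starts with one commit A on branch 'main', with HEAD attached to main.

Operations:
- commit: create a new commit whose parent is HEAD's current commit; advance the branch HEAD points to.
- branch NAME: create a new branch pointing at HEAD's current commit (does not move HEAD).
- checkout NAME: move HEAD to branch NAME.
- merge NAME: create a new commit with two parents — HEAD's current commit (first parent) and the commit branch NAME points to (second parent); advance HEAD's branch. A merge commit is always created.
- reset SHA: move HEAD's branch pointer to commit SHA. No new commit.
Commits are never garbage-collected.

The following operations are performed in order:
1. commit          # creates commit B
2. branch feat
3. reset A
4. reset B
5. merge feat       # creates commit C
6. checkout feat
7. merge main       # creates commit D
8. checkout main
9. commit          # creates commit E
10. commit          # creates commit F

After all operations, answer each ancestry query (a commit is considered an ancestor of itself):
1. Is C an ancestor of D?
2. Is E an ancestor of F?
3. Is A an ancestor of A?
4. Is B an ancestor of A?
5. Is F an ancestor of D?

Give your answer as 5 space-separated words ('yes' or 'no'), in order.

Answer: yes yes yes no no

Derivation:
After op 1 (commit): HEAD=main@B [main=B]
After op 2 (branch): HEAD=main@B [feat=B main=B]
After op 3 (reset): HEAD=main@A [feat=B main=A]
After op 4 (reset): HEAD=main@B [feat=B main=B]
After op 5 (merge): HEAD=main@C [feat=B main=C]
After op 6 (checkout): HEAD=feat@B [feat=B main=C]
After op 7 (merge): HEAD=feat@D [feat=D main=C]
After op 8 (checkout): HEAD=main@C [feat=D main=C]
After op 9 (commit): HEAD=main@E [feat=D main=E]
After op 10 (commit): HEAD=main@F [feat=D main=F]
ancestors(D) = {A,B,C,D}; C in? yes
ancestors(F) = {A,B,C,E,F}; E in? yes
ancestors(A) = {A}; A in? yes
ancestors(A) = {A}; B in? no
ancestors(D) = {A,B,C,D}; F in? no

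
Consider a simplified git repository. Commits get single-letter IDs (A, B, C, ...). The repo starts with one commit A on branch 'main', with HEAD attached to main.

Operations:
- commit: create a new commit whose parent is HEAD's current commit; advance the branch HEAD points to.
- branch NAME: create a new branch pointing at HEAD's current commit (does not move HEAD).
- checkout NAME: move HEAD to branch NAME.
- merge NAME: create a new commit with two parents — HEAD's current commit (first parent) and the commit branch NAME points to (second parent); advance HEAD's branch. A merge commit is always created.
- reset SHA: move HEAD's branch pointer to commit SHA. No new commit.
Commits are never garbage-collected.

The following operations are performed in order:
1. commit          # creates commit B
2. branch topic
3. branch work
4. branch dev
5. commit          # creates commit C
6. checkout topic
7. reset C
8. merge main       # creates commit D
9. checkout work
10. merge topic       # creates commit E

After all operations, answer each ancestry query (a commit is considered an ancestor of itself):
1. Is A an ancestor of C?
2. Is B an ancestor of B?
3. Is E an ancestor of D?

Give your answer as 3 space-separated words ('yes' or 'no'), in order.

After op 1 (commit): HEAD=main@B [main=B]
After op 2 (branch): HEAD=main@B [main=B topic=B]
After op 3 (branch): HEAD=main@B [main=B topic=B work=B]
After op 4 (branch): HEAD=main@B [dev=B main=B topic=B work=B]
After op 5 (commit): HEAD=main@C [dev=B main=C topic=B work=B]
After op 6 (checkout): HEAD=topic@B [dev=B main=C topic=B work=B]
After op 7 (reset): HEAD=topic@C [dev=B main=C topic=C work=B]
After op 8 (merge): HEAD=topic@D [dev=B main=C topic=D work=B]
After op 9 (checkout): HEAD=work@B [dev=B main=C topic=D work=B]
After op 10 (merge): HEAD=work@E [dev=B main=C topic=D work=E]
ancestors(C) = {A,B,C}; A in? yes
ancestors(B) = {A,B}; B in? yes
ancestors(D) = {A,B,C,D}; E in? no

Answer: yes yes no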